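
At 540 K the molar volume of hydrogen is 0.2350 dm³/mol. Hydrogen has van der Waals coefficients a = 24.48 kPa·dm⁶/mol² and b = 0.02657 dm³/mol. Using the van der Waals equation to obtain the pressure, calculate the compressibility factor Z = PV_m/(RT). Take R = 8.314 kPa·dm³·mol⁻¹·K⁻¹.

Z ≈ 1.104

P = RT/(V_m − b) − a/V_m² = (8.314)(540)/(0.2350 − 0.02657) − 24.48/(0.2350)²
  = 4489.6/0.20843 − 443.28 = 21540 − 443.28 = 21097 kPa
Z = PV_m/(RT) = (21097)(0.2350)/((8.314)(540)) = 4957.8/4489.6 = 1.104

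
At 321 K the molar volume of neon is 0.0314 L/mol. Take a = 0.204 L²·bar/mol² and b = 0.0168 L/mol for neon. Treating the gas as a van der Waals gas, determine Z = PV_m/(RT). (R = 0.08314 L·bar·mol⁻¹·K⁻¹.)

Z ≈ 1.907

P = RT/(V_m − b) − a/V_m² = (0.08314)(321)/(0.0314 − 0.0168) − 0.204/(0.0314)²
  = 26.688/0.014600 − 206.90 = 1827.9 − 206.90 = 1621.0 bar
Z = PV_m/(RT) = (1621.0)(0.0314)/((0.08314)(321)) = 50.899/26.688 = 1.907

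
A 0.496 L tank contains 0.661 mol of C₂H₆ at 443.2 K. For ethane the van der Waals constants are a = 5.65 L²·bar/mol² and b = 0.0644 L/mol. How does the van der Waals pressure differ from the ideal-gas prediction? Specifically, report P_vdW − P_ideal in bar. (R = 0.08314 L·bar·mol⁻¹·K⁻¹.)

ΔP ≈ -5.424 bar

Ideal: P_ideal = nRT/V = (0.661)(0.08314)(443.2)/0.496 = 49.1054 bar
vdW: P = nRT/(V − nb) − a n²/V² = 24.3563/0.453432 − 2.46860/0.246016 = 53.7154 − 10.0343 = 43.6811 bar
ΔP = 43.6811 − 49.1054 = -5.424 bar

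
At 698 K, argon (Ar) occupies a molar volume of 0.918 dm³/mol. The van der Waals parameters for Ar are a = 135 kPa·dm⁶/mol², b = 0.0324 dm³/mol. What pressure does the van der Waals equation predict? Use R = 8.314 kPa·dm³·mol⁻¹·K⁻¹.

P ≈ 6393 kPa

P = RT/(V_m − b) − a/V_m²
RT/(V_m − b) = (8.314)(698)/(0.918 − 0.0324) = 5803.2/0.88560 = 6552.8 kPa
a/V_m² = 135/(0.918)² = 160.19 kPa
P = 6552.8 − 160.19 = 6393 kPa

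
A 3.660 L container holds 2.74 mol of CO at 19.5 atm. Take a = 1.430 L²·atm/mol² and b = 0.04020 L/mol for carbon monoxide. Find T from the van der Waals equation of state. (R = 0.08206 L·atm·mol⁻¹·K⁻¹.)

T = (P + a n²/V²)(V − nb)/(nR)
P + a n²/V² = 19.5 + (1.430)(2.74)²/(3.660)² = 20.301 atm
V − nb = 3.660 − (2.74)(0.04020) = 3.5499 L
T = (20.301)(3.5499)/((2.74)(0.08206)) = 320.5 K

T ≈ 320.5 K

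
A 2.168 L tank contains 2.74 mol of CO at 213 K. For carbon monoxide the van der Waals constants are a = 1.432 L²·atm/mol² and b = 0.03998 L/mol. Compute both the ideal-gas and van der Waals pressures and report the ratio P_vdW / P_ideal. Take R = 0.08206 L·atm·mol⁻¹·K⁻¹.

P_vdW / P_ideal ≈ 0.9497

Ideal: P_ideal = nRT/V = (2.74)(0.08206)(213)/2.168 = 22.0903 atm
vdW: P = nRT/(V − nb) − a n²/V² = 47.8919/2.05845 − 10.7509/4.70022 = 23.2660 − 2.28732 = 20.9787 atm
Ratio = 20.9787/22.0903 = 0.9497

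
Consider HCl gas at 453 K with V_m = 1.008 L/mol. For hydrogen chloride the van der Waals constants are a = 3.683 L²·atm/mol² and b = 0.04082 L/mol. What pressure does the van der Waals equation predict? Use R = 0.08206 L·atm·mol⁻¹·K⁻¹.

P ≈ 34.81 atm

P = RT/(V_m − b) − a/V_m²
RT/(V_m − b) = (0.08206)(453)/(1.008 − 0.04082) = 37.173/0.96718 = 38.434 atm
a/V_m² = 3.683/(1.008)² = 3.6248 atm
P = 38.434 − 3.6248 = 34.81 atm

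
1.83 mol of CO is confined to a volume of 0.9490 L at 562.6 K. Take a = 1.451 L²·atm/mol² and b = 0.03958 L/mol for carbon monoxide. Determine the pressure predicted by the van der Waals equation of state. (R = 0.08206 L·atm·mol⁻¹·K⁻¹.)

P ≈ 90.99 atm

P = nRT/(V − nb) − a n²/V²
nRT/(V − nb) = (1.83)(0.08206)(562.6)/(0.9490 − 1.83×0.03958) = 84.486/0.87657 = 96.382 atm
a n²/V² = (1.451)(1.83)²/(0.9490)² = 5.3956 atm
P = 96.382 − 5.3956 = 90.99 atm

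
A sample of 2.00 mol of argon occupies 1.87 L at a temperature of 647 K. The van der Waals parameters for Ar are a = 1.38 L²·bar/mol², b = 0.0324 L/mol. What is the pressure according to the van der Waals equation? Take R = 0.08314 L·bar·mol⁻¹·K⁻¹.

P ≈ 58.02 bar

P = nRT/(V − nb) − a n²/V²
nRT/(V − nb) = (2.00)(0.08314)(647)/(1.87 − 2.00×0.0324) = 107.58/1.8052 = 59.595 bar
a n²/V² = (1.38)(2.00)²/(1.87)² = 1.5785 bar
P = 59.595 − 1.5785 = 58.02 bar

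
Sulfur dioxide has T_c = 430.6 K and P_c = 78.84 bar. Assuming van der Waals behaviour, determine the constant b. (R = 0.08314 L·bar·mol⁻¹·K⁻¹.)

From T_c = 8a/(27Rb) and P_c = a/(27b²): b = R T_c/(8 P_c).
b = (0.08314)(430.6)/(8×78.84) = 35.800/630.72 = 0.05676 L/mol

b ≈ 0.05676 L/mol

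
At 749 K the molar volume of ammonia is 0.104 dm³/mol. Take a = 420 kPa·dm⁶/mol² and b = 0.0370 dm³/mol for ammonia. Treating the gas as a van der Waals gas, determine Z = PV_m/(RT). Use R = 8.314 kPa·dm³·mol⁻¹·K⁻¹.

Z ≈ 0.9037

P = RT/(V_m − b) − a/V_m² = (8.314)(749)/(0.104 − 0.0370) − 420/(0.104)²
  = 6227.2/0.067000 − 38831 = 92943 − 38831 = 54112 kPa
Z = PV_m/(RT) = (54112)(0.104)/((8.314)(749)) = 5627.6/6227.2 = 0.9037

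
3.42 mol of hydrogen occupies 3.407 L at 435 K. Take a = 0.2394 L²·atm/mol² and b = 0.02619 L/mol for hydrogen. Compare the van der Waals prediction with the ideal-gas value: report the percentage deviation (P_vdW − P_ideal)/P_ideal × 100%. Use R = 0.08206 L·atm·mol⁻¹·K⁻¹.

2.03 %

Ideal: P_ideal = nRT/V = (3.42)(0.08206)(435)/3.407 = 35.8323 atm
vdW: P = nRT/(V − nb) − a n²/V² = 122.081/3.31743 − 2.80012/11.6076 = 36.7999 − 0.241232 = 36.5587 atm
% deviation = (36.5587 − 35.8323)/35.8323 × 100% = 2.03%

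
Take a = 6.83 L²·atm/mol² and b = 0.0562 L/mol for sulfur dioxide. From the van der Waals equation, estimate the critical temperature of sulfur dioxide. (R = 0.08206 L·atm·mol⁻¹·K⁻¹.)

T_c ≈ 438.8 K

For a van der Waals gas, T_c = 8a/(27Rb).
T_c = 8×6.83/(27×0.08206×0.0562) = 54.640/0.12452 = 438.8 K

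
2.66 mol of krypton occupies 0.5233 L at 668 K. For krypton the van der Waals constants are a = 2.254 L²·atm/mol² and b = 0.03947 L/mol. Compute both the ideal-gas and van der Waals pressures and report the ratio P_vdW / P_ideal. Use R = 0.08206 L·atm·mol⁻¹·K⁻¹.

Ideal: P_ideal = nRT/V = (2.66)(0.08206)(668)/0.5233 = 278.637 atm
vdW: P = nRT/(V − nb) − a n²/V² = 145.811/0.418310 − 15.9484/0.273843 = 348.572 − 58.2392 = 290.333 atm
Ratio = 290.333/278.637 = 1.042

P_vdW / P_ideal ≈ 1.042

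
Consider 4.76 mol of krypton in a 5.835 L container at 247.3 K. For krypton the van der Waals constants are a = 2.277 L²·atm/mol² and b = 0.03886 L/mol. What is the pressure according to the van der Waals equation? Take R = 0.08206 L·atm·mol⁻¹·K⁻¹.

P ≈ 15.58 atm

P = nRT/(V − nb) − a n²/V²
nRT/(V − nb) = (4.76)(0.08206)(247.3)/(5.835 − 4.76×0.03886) = 96.597/5.6500 = 17.097 atm
a n²/V² = (2.277)(4.76)²/(5.835)² = 1.5153 atm
P = 17.097 − 1.5153 = 15.58 atm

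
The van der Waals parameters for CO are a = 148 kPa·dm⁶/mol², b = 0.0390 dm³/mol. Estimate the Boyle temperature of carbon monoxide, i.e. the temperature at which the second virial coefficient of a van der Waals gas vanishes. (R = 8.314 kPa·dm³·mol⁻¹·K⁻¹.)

T_B ≈ 456.4 K

For a van der Waals gas the second virial coefficient B₂ = b − a/(RT) vanishes at T_B = a/(Rb).
T_B = 148/(8.314×0.0390) = 148/0.32425 = 456.4 K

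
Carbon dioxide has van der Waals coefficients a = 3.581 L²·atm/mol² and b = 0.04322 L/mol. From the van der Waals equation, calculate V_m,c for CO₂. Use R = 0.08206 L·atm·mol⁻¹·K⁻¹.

For a van der Waals gas, V_m,c = 3b.
V_m,c = 3×0.04322 = 0.1297 L/mol

V_m,c ≈ 0.1297 L/mol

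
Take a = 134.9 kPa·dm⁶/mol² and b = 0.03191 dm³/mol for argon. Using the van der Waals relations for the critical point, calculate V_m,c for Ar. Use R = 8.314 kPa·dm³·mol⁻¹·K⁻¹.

For a van der Waals gas, V_m,c = 3b.
V_m,c = 3×0.03191 = 0.09573 dm³/mol

V_m,c ≈ 0.09573 dm³/mol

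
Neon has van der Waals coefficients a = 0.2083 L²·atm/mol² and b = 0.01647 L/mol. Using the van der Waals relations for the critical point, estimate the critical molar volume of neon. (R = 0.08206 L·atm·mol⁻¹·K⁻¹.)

V_m,c ≈ 0.04941 L/mol

For a van der Waals gas, V_m,c = 3b.
V_m,c = 3×0.01647 = 0.04941 L/mol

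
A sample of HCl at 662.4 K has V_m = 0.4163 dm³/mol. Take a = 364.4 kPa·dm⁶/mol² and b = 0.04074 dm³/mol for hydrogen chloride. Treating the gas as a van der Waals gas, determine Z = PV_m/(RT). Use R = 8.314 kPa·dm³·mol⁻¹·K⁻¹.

P = RT/(V_m − b) − a/V_m² = (8.314)(662.4)/(0.4163 − 0.04074) − 364.4/(0.4163)²
  = 5507.2/0.37556 − 2102.6 = 14664 − 2102.6 = 12561 kPa
Z = PV_m/(RT) = (12561)(0.4163)/((8.314)(662.4)) = 5229.1/5507.2 = 0.9495

Z ≈ 0.9495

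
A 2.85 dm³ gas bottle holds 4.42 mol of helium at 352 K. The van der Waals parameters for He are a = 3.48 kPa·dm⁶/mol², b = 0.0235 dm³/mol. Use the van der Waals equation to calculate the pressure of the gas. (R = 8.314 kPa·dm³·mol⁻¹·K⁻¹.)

P = nRT/(V − nb) − a n²/V²
nRT/(V − nb) = (4.42)(8.314)(352)/(2.85 − 4.42×0.0235) = 12935/2.7461 = 4710.3 kPa
a n²/V² = (3.48)(4.42)²/(2.85)² = 8.3702 kPa
P = 4710.3 − 8.3702 = 4702 kPa

P ≈ 4702 kPa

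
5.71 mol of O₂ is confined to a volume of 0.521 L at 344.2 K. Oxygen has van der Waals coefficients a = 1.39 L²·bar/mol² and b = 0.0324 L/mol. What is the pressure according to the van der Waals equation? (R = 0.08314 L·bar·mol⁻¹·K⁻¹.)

P ≈ 319.4 bar

P = nRT/(V − nb) − a n²/V²
nRT/(V − nb) = (5.71)(0.08314)(344.2)/(0.521 − 5.71×0.0324) = 163.40/0.33600 = 486.31 bar
a n²/V² = (1.39)(5.71)²/(0.521)² = 166.96 bar
P = 486.31 − 166.96 = 319.4 bar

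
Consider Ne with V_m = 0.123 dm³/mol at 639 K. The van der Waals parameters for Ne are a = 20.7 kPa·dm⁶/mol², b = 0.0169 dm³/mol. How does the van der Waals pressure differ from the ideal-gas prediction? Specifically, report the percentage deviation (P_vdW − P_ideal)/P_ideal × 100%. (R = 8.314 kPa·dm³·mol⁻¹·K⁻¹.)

Ideal: P_ideal = RT/V_m = (8.314)(639)/0.123 = 43192.2 kPa
vdW: P = RT/(V_m − b) − a/V_m² = 5312.65/0.106100 − 20.7/0.0151290 = 50072.1 − 1368.23 = 48703.9 kPa
% deviation = (48703.9 − 43192.2)/43192.2 × 100% = 12.76%

12.76 %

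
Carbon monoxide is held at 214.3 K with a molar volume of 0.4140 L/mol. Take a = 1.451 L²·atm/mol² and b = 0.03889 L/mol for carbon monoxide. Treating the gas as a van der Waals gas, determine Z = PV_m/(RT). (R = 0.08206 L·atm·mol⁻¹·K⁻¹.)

P = RT/(V_m − b) − a/V_m² = (0.08206)(214.3)/(0.4140 − 0.03889) − 1.451/(0.4140)²
  = 17.585/0.37511 − 8.4658 = 46.880 − 8.4658 = 38.414 atm
Z = PV_m/(RT) = (38.414)(0.4140)/((0.08206)(214.3)) = 15.903/17.585 = 0.9044

Z ≈ 0.9044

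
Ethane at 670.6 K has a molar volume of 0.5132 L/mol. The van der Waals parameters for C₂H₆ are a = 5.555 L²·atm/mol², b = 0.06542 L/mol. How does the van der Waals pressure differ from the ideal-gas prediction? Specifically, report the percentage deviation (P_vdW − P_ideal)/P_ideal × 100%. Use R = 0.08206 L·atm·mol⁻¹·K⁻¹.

-5.06 %

Ideal: P_ideal = RT/V_m = (0.08206)(670.6)/0.5132 = 107.228 atm
vdW: P = RT/(V_m − b) − a/V_m² = 55.0294/0.447780 − 5.555/0.263374 = 122.894 − 21.0917 = 101.802 atm
% deviation = (101.802 − 107.228)/107.228 × 100% = -5.06%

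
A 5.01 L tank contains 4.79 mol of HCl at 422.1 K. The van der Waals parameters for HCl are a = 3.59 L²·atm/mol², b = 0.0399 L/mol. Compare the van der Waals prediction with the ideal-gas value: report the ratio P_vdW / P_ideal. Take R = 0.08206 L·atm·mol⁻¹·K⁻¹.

P_vdW / P_ideal ≈ 0.9406

Ideal: P_ideal = nRT/V = (4.79)(0.08206)(422.1)/5.01 = 33.1165 atm
vdW: P = nRT/(V − nb) − a n²/V² = 165.914/4.81888 − 82.3693/25.1001 = 34.4300 − 3.28163 = 31.1484 atm
Ratio = 31.1484/33.1165 = 0.9406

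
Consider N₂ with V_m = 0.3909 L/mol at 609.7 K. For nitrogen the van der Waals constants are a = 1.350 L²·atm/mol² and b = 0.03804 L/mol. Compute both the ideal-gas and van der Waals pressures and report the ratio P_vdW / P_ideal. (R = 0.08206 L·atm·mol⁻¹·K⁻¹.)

Ideal: P_ideal = RT/V_m = (0.08206)(609.7)/0.3909 = 127.992 atm
vdW: P = RT/(V_m − b) − a/V_m² = 50.0320/0.352860 − 1.350/0.152803 = 141.790 − 8.83491 = 132.955 atm
Ratio = 132.955/127.992 = 1.039

P_vdW / P_ideal ≈ 1.039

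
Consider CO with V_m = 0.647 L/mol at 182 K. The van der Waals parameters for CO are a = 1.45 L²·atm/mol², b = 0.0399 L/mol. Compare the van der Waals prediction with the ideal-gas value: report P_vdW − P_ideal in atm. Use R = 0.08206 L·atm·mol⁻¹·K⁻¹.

Ideal: P_ideal = RT/V_m = (0.08206)(182)/0.647 = 23.0833 atm
vdW: P = RT/(V_m − b) − a/V_m² = 14.9349/0.607100 − 1.45/0.418609 = 24.6004 − 3.46385 = 21.1366 atm
ΔP = 21.1366 − 23.0833 = -1.947 atm

ΔP ≈ -1.947 atm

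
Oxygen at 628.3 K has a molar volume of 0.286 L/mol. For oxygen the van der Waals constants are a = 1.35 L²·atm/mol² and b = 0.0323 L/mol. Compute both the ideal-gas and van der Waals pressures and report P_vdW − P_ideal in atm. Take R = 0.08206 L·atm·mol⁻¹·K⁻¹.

Ideal: P_ideal = RT/V_m = (0.08206)(628.3)/0.286 = 180.274 atm
vdW: P = RT/(V_m − b) − a/V_m² = 51.5583/0.253700 − 1.35/0.0817960 = 203.225 − 16.5045 = 186.721 atm
ΔP = 186.721 − 180.274 = 6.45 atm

ΔP ≈ 6.45 atm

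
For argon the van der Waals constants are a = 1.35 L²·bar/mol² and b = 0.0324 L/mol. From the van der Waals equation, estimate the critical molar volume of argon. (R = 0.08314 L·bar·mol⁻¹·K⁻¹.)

For a van der Waals gas, V_m,c = 3b.
V_m,c = 3×0.0324 = 0.09720 L/mol

V_m,c ≈ 0.09720 L/mol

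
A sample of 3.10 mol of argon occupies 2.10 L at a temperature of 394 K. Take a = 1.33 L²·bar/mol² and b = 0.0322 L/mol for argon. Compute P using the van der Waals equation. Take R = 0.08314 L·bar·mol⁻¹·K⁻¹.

P ≈ 47.87 bar

P = nRT/(V − nb) − a n²/V²
nRT/(V − nb) = (3.10)(0.08314)(394)/(2.10 − 3.10×0.0322) = 101.55/2.0002 = 50.770 bar
a n²/V² = (1.33)(3.10)²/(2.10)² = 2.8983 bar
P = 50.770 − 2.8983 = 47.87 bar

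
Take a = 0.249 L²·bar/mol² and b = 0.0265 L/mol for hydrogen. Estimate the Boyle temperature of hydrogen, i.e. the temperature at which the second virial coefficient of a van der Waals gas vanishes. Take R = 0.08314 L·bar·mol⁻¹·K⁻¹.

T_B ≈ 113.0 K

For a van der Waals gas the second virial coefficient B₂ = b − a/(RT) vanishes at T_B = a/(Rb).
T_B = 0.249/(0.08314×0.0265) = 0.249/0.0022032 = 113.0 K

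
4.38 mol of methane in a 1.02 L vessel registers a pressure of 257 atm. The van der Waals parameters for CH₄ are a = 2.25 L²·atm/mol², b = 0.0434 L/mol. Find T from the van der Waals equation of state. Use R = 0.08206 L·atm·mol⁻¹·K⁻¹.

T = (P + a n²/V²)(V − nb)/(nR)
P + a n²/V² = 257 + (2.25)(4.38)²/(1.02)² = 298.49 atm
V − nb = 1.02 − (4.38)(0.0434) = 0.82991 L
T = (298.49)(0.82991)/((4.38)(0.08206)) = 689.2 K

T ≈ 689.2 K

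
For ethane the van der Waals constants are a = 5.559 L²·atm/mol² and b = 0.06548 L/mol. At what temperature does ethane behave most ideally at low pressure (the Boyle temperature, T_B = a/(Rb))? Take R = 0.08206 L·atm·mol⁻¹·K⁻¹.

T_B ≈ 1035 K

For a van der Waals gas the second virial coefficient B₂ = b − a/(RT) vanishes at T_B = a/(Rb).
T_B = 5.559/(0.08206×0.06548) = 5.559/0.0053733 = 1035 K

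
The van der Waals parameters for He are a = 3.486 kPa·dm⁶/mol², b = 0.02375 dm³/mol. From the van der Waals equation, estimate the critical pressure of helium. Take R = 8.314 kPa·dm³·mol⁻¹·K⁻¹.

P_c ≈ 228.9 kPa

For a van der Waals gas, P_c = a/(27b²).
P_c = 3.486/(27×(0.02375)²) = 3.486/0.015230 = 228.9 kPa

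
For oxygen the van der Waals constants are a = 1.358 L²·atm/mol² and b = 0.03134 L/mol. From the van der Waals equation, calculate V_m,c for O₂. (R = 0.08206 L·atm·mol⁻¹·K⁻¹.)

V_m,c ≈ 0.09402 L/mol

For a van der Waals gas, V_m,c = 3b.
V_m,c = 3×0.03134 = 0.09402 L/mol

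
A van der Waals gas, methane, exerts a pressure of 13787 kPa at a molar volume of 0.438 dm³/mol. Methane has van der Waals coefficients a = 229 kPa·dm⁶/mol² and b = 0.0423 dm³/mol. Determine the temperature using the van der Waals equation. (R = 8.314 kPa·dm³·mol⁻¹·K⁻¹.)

T ≈ 713.0 K

T = (P + a/V_m²)(V_m − b)/R
P + a/V_m² = 13787 + 229/(0.438)² = 14981 kPa
V_m − b = 0.438 − 0.0423 = 0.39570 dm³/mol
T = (14981)(0.39570)/8.314 = 713.0 K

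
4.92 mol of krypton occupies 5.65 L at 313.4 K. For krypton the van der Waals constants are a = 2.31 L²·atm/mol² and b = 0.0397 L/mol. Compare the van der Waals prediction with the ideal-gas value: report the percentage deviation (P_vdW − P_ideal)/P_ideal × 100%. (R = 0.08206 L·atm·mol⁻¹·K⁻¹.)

Ideal: P_ideal = nRT/V = (4.92)(0.08206)(313.4)/5.65 = 22.3948 atm
vdW: P = nRT/(V − nb) − a n²/V² = 126.531/5.45468 − 55.9168/31.9225 = 23.1968 − 1.75164 = 21.4452 atm
% deviation = (21.4452 − 22.3948)/22.3948 × 100% = -4.24%

-4.24 %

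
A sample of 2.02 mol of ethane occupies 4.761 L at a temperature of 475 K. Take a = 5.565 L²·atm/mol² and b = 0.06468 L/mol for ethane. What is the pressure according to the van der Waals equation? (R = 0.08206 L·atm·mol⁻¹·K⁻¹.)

P ≈ 16.00 atm

P = nRT/(V − nb) − a n²/V²
nRT/(V − nb) = (2.02)(0.08206)(475)/(4.761 − 2.02×0.06468) = 78.737/4.6303 = 17.005 atm
a n²/V² = (5.565)(2.02)²/(4.761)² = 1.0018 atm
P = 17.005 − 1.0018 = 16.00 atm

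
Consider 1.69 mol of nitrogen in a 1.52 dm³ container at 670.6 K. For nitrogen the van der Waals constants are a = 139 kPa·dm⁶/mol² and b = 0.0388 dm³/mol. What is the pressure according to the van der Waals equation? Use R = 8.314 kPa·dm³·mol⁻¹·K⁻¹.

P = nRT/(V − nb) − a n²/V²
nRT/(V − nb) = (1.69)(8.314)(670.6)/(1.52 − 1.69×0.0388) = 9422.4/1.4544 = 6478.5 kPa
a n²/V² = (139)(1.69)²/(1.52)² = 171.83 kPa
P = 6478.5 − 171.83 = 6307 kPa

P ≈ 6307 kPa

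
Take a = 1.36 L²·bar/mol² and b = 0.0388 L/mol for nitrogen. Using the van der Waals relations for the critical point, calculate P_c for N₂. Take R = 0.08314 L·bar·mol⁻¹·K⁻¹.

For a van der Waals gas, P_c = a/(27b²).
P_c = 1.36/(27×(0.0388)²) = 1.36/0.040647 = 33.46 bar

P_c ≈ 33.46 bar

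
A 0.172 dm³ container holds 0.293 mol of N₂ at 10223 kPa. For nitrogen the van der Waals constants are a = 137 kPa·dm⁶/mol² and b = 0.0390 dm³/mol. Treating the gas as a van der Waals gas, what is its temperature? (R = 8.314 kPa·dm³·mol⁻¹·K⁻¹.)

T ≈ 700.1 K

T = (P + a n²/V²)(V − nb)/(nR)
P + a n²/V² = 10223 + (137)(0.293)²/(0.172)² = 10621 kPa
V − nb = 0.172 − (0.293)(0.0390) = 0.16057 dm³
T = (10621)(0.16057)/((0.293)(8.314)) = 700.1 K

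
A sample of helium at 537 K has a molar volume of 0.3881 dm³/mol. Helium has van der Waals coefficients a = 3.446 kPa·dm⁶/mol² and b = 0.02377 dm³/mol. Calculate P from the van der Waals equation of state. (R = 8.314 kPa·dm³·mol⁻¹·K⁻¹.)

P ≈ 12231 kPa

P = RT/(V_m − b) − a/V_m²
RT/(V_m − b) = (8.314)(537)/(0.3881 − 0.02377) = 4464.6/0.36433 = 12254 kPa
a/V_m² = 3.446/(0.3881)² = 22.879 kPa
P = 12254 − 22.879 = 12231 kPa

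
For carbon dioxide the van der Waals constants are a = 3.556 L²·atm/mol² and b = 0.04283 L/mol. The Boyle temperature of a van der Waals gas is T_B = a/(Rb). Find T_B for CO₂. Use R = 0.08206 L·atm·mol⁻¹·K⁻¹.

For a van der Waals gas the second virial coefficient B₂ = b − a/(RT) vanishes at T_B = a/(Rb).
T_B = 3.556/(0.08206×0.04283) = 3.556/0.0035146 = 1012 K

T_B ≈ 1012 K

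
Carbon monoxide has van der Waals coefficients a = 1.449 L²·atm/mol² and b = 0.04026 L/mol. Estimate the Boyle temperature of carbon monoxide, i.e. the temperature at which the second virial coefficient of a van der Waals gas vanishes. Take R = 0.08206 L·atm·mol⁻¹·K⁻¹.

For a van der Waals gas the second virial coefficient B₂ = b − a/(RT) vanishes at T_B = a/(Rb).
T_B = 1.449/(0.08206×0.04026) = 1.449/0.0033037 = 438.6 K

T_B ≈ 438.6 K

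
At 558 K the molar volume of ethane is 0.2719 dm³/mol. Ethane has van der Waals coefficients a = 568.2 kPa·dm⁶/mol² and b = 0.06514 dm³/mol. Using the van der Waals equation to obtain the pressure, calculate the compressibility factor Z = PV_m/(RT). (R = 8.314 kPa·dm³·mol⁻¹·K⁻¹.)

P = RT/(V_m − b) − a/V_m² = (8.314)(558)/(0.2719 − 0.06514) − 568.2/(0.2719)²
  = 4639.2/0.20676 − 7685.7 = 22438 − 7685.7 = 14752 kPa
Z = PV_m/(RT) = (14752)(0.2719)/((8.314)(558)) = 4011.1/4639.2 = 0.8646

Z ≈ 0.8646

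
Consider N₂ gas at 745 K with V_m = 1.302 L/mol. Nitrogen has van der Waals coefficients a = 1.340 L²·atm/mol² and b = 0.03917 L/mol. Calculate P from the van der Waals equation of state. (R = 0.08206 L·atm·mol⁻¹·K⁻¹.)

P ≈ 47.62 atm

P = RT/(V_m − b) − a/V_m²
RT/(V_m − b) = (0.08206)(745)/(1.302 − 0.03917) = 61.135/1.2628 = 48.412 atm
a/V_m² = 1.340/(1.302)² = 0.79047 atm
P = 48.412 − 0.79047 = 47.62 atm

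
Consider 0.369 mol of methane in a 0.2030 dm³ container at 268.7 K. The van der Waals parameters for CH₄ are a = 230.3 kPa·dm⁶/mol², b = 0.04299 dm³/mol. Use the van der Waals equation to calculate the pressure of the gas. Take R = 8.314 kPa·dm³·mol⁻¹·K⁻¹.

P = nRT/(V − nb) − a n²/V²
nRT/(V − nb) = (0.369)(8.314)(268.7)/(0.2030 − 0.369×0.04299) = 824.34/0.18714 = 4404.9 kPa
a n²/V² = (230.3)(0.369)²/(0.2030)² = 760.95 kPa
P = 4404.9 − 760.95 = 3644 kPa

P ≈ 3644 kPa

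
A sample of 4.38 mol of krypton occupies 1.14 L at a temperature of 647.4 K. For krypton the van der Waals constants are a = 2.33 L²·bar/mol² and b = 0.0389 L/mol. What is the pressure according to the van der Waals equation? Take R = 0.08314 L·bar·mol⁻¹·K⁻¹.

P ≈ 208.7 bar

P = nRT/(V − nb) − a n²/V²
nRT/(V − nb) = (4.38)(0.08314)(647.4)/(1.14 − 4.38×0.0389) = 235.75/0.96962 = 243.14 bar
a n²/V² = (2.33)(4.38)²/(1.14)² = 34.395 bar
P = 243.14 − 34.395 = 208.7 bar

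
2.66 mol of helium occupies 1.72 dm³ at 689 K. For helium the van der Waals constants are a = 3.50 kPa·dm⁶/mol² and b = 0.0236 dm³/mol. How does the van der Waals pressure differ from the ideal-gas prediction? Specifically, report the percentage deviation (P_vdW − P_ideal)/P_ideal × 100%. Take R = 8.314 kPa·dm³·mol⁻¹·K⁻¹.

Ideal: P_ideal = nRT/V = (2.66)(8.314)(689)/1.72 = 8858.95 kPa
vdW: P = nRT/(V − nb) − a n²/V² = 15237.4/1.65722 − 24.7646/2.95840 = 9194.55 − 8.37094 = 9186.18 kPa
% deviation = (9186.18 − 8858.95)/8858.95 × 100% = 3.69%

3.69 %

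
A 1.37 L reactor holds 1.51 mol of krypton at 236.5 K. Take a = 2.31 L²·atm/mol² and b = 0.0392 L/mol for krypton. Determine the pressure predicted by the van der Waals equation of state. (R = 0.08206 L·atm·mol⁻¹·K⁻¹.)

P = nRT/(V − nb) − a n²/V²
nRT/(V − nb) = (1.51)(0.08206)(236.5)/(1.37 − 1.51×0.0392) = 29.305/1.3108 = 22.357 atm
a n²/V² = (2.31)(1.51)²/(1.37)² = 2.8062 atm
P = 22.357 − 2.8062 = 19.55 atm

P ≈ 19.55 atm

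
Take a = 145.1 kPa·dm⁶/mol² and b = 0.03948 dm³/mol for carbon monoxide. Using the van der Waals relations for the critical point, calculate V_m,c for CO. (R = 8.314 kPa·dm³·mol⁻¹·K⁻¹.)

For a van der Waals gas, V_m,c = 3b.
V_m,c = 3×0.03948 = 0.1184 dm³/mol

V_m,c ≈ 0.1184 dm³/mol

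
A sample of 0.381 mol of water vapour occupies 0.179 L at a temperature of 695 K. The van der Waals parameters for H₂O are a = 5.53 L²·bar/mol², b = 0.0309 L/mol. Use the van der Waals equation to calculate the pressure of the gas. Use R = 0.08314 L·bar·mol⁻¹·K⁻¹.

P ≈ 106.6 bar

P = nRT/(V − nb) − a n²/V²
nRT/(V − nb) = (0.381)(0.08314)(695)/(0.179 − 0.381×0.0309) = 22.015/0.16723 = 131.65 bar
a n²/V² = (5.53)(0.381)²/(0.179)² = 25.054 bar
P = 131.65 − 25.054 = 106.6 bar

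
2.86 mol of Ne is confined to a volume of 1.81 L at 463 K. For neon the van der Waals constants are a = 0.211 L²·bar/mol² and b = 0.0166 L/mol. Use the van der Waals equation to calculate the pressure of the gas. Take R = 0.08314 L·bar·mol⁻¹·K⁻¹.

P = nRT/(V − nb) − a n²/V²
nRT/(V − nb) = (2.86)(0.08314)(463)/(1.81 − 2.86×0.0166) = 110.09/1.7625 = 62.462 bar
a n²/V² = (0.211)(2.86)²/(1.81)² = 0.52681 bar
P = 62.462 − 0.52681 = 61.94 bar

P ≈ 61.94 bar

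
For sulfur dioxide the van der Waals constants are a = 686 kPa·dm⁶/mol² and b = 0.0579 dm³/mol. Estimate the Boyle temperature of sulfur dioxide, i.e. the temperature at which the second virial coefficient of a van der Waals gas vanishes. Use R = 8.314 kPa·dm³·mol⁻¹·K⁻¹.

For a van der Waals gas the second virial coefficient B₂ = b − a/(RT) vanishes at T_B = a/(Rb).
T_B = 686/(8.314×0.0579) = 686/0.48138 = 1425 K

T_B ≈ 1425 K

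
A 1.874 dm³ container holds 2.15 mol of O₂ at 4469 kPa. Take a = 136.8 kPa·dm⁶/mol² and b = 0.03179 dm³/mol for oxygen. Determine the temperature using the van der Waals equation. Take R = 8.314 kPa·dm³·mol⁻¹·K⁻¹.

T = (P + a n²/V²)(V − nb)/(nR)
P + a n²/V² = 4469 + (136.8)(2.15)²/(1.874)² = 4649.1 kPa
V − nb = 1.874 − (2.15)(0.03179) = 1.8057 dm³
T = (4649.1)(1.8057)/((2.15)(8.314)) = 469.6 K

T ≈ 469.6 K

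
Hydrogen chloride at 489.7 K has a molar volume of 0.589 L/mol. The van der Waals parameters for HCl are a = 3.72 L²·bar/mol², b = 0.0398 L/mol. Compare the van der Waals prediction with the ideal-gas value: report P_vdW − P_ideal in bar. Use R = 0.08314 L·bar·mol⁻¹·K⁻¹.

ΔP ≈ -5.714 bar

Ideal: P_ideal = RT/V_m = (0.08314)(489.7)/0.589 = 69.1234 bar
vdW: P = RT/(V_m − b) − a/V_m² = 40.7137/0.549200 − 3.72/0.346921 = 74.1327 − 10.7229 = 63.4098 bar
ΔP = 63.4098 − 69.1234 = -5.714 bar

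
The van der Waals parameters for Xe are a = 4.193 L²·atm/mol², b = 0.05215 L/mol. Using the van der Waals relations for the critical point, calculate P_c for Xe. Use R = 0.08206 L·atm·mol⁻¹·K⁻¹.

P_c ≈ 57.10 atm

For a van der Waals gas, P_c = a/(27b²).
P_c = 4.193/(27×(0.05215)²) = 4.193/0.073430 = 57.10 atm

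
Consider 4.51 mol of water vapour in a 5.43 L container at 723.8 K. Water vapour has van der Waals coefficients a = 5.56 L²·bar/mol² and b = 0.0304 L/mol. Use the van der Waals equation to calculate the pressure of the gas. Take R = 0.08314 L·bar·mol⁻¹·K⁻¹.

P ≈ 47.44 bar

P = nRT/(V − nb) − a n²/V²
nRT/(V − nb) = (4.51)(0.08314)(723.8)/(5.43 − 4.51×0.0304) = 271.40/5.2929 = 51.276 bar
a n²/V² = (5.56)(4.51)²/(5.43)² = 3.8356 bar
P = 51.276 − 3.8356 = 47.44 bar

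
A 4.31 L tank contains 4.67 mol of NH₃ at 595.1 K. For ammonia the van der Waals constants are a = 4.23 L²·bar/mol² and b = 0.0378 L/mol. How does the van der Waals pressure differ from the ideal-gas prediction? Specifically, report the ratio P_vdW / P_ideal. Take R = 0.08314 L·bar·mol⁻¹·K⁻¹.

Ideal: P_ideal = nRT/V = (4.67)(0.08314)(595.1)/4.31 = 53.6092 bar
vdW: P = nRT/(V − nb) − a n²/V² = 231.056/4.13347 − 92.2516/18.5761 = 55.8988 − 4.96614 = 50.9327 bar
Ratio = 50.9327/53.6092 = 0.9501

P_vdW / P_ideal ≈ 0.9501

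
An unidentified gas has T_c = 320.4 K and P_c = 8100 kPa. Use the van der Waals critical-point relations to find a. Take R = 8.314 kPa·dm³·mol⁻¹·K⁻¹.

From T_c = 8a/(27Rb) and P_c = a/(27b²): a = 27 R² T_c²/(64 P_c).
a = 27×(8.314)²×(320.4)²/(64×8100) = 191588227/518400 = 369.6 kPa·dm⁶/mol²

a ≈ 369.6 kPa·dm⁶/mol²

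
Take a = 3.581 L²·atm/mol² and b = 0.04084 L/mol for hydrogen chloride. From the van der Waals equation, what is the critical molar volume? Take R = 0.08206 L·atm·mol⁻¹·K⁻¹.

For a van der Waals gas, V_m,c = 3b.
V_m,c = 3×0.04084 = 0.1225 L/mol

V_m,c ≈ 0.1225 L/mol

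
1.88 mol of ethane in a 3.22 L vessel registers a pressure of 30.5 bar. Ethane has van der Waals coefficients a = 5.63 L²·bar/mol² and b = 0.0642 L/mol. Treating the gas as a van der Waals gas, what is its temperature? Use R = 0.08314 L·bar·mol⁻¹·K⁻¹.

T ≈ 642.8 K

T = (P + a n²/V²)(V − nb)/(nR)
P + a n²/V² = 30.5 + (5.63)(1.88)²/(3.22)² = 32.419 bar
V − nb = 3.22 − (1.88)(0.0642) = 3.0993 L
T = (32.419)(3.0993)/((1.88)(0.08314)) = 642.8 K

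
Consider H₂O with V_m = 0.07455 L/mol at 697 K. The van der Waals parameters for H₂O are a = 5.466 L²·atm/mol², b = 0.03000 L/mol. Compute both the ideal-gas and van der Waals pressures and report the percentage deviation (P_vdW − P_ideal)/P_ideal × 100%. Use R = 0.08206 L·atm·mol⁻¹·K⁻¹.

-60.85 %

Ideal: P_ideal = RT/V_m = (0.08206)(697)/0.07455 = 767.214 atm
vdW: P = RT/(V_m − b) − a/V_m² = 57.1958/0.0445500 − 5.466/0.00555770 = 1283.86 − 983.500 = 300.36 atm
% deviation = (300.36 − 767.214)/767.214 × 100% = -60.85%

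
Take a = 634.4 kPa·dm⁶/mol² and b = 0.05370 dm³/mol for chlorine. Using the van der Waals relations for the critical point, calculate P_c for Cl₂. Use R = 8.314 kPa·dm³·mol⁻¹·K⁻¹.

P_c ≈ 8148 kPa

For a van der Waals gas, P_c = a/(27b²).
P_c = 634.4/(27×(0.05370)²) = 634.4/0.077860 = 8148 kPa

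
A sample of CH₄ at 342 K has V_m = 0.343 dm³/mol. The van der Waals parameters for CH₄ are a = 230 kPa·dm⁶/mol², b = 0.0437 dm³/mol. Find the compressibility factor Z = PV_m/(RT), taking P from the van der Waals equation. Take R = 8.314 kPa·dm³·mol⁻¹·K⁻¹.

Z ≈ 0.9102

P = RT/(V_m − b) − a/V_m² = (8.314)(342)/(0.343 − 0.0437) − 230/(0.343)²
  = 2843.4/0.29930 − 1955.0 = 9500.2 − 1955.0 = 7545.2 kPa
Z = PV_m/(RT) = (7545.2)(0.343)/((8.314)(342)) = 2588.0/2843.4 = 0.9102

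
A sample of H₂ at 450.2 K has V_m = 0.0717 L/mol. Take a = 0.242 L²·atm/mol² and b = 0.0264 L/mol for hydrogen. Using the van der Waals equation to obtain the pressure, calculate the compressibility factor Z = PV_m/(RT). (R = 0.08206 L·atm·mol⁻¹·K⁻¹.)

Z ≈ 1.491

P = RT/(V_m − b) − a/V_m² = (0.08206)(450.2)/(0.0717 − 0.0264) − 0.242/(0.0717)²
  = 36.943/0.045300 − 47.074 = 815.52 − 47.074 = 768.45 atm
Z = PV_m/(RT) = (768.45)(0.0717)/((0.08206)(450.2)) = 55.098/36.943 = 1.491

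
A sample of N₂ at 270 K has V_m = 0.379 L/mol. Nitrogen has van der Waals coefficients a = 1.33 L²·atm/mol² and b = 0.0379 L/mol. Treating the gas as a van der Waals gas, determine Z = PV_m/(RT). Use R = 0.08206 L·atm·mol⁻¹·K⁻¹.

P = RT/(V_m − b) − a/V_m² = (0.08206)(270)/(0.379 − 0.0379) − 1.33/(0.379)²
  = 22.156/0.34110 − 9.2592 = 64.955 − 9.2592 = 55.696 atm
Z = PV_m/(RT) = (55.696)(0.379)/((0.08206)(270)) = 21.109/22.156 = 0.9527

Z ≈ 0.9527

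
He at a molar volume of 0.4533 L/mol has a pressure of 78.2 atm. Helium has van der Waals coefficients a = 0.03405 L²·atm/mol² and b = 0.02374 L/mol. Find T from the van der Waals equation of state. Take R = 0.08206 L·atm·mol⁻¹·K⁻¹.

T ≈ 410.2 K

T = (P + a/V_m²)(V_m − b)/R
P + a/V_m² = 78.2 + 0.03405/(0.4533)² = 78.366 atm
V_m − b = 0.4533 − 0.02374 = 0.42956 L/mol
T = (78.366)(0.42956)/0.08206 = 410.2 K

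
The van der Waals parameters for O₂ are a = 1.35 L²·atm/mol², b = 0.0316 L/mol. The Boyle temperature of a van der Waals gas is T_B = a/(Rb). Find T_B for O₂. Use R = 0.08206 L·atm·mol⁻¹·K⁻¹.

For a van der Waals gas the second virial coefficient B₂ = b − a/(RT) vanishes at T_B = a/(Rb).
T_B = 1.35/(0.08206×0.0316) = 1.35/0.0025931 = 520.6 K

T_B ≈ 520.6 K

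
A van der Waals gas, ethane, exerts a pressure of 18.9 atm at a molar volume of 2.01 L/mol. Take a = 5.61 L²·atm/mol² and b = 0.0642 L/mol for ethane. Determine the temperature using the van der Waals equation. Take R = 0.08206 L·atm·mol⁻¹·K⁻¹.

T = (P + a/V_m²)(V_m − b)/R
P + a/V_m² = 18.9 + 5.61/(2.01)² = 20.289 atm
V_m − b = 2.01 − 0.0642 = 1.9458 L/mol
T = (20.289)(1.9458)/0.08206 = 481.1 K

T ≈ 481.1 K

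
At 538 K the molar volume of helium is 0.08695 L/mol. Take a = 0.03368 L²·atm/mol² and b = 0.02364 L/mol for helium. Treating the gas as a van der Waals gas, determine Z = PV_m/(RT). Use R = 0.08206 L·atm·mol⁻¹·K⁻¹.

P = RT/(V_m − b) − a/V_m² = (0.08206)(538)/(0.08695 − 0.02364) − 0.03368/(0.08695)²
  = 44.148/0.063310 − 4.4548 = 697.33 − 4.4548 = 692.88 atm
Z = PV_m/(RT) = (692.88)(0.08695)/((0.08206)(538)) = 60.246/44.148 = 1.365

Z ≈ 1.365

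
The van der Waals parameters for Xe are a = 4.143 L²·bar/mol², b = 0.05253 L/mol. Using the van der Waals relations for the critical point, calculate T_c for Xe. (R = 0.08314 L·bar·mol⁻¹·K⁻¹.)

T_c ≈ 281.1 K

For a van der Waals gas, T_c = 8a/(27Rb).
T_c = 8×4.143/(27×0.08314×0.05253) = 33.144/0.11792 = 281.1 K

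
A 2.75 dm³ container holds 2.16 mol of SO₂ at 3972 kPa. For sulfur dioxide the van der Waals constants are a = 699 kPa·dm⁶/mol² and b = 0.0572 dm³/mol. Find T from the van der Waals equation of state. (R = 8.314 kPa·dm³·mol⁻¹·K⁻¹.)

T = (P + a n²/V²)(V − nb)/(nR)
P + a n²/V² = 3972 + (699)(2.16)²/(2.75)² = 4403.2 kPa
V − nb = 2.75 − (2.16)(0.0572) = 2.6264 dm³
T = (4403.2)(2.6264)/((2.16)(8.314)) = 644.0 K

T ≈ 644.0 K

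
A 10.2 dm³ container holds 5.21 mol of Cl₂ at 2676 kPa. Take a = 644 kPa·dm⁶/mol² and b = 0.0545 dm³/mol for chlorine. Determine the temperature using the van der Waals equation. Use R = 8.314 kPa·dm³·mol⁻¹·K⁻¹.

T ≈ 651.1 K

T = (P + a n²/V²)(V − nb)/(nR)
P + a n²/V² = 2676 + (644)(5.21)²/(10.2)² = 2844.0 kPa
V − nb = 10.2 − (5.21)(0.0545) = 9.9161 dm³
T = (2844.0)(9.9161)/((5.21)(8.314)) = 651.1 K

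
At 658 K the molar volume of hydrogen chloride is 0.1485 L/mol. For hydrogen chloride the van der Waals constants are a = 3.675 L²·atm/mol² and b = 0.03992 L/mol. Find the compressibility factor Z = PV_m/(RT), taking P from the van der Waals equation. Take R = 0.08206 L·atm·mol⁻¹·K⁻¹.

Z ≈ 0.9093

P = RT/(V_m − b) − a/V_m² = (0.08206)(658)/(0.1485 − 0.03992) − 3.675/(0.1485)²
  = 53.995/0.10858 − 166.65 = 497.28 − 166.65 = 330.63 atm
Z = PV_m/(RT) = (330.63)(0.1485)/((0.08206)(658)) = 49.099/53.995 = 0.9093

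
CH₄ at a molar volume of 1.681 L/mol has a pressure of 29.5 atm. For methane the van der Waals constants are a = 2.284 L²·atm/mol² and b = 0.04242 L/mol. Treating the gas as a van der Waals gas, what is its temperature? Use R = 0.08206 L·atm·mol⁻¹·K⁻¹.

T ≈ 605.2 K

T = (P + a/V_m²)(V_m − b)/R
P + a/V_m² = 29.5 + 2.284/(1.681)² = 30.308 atm
V_m − b = 1.681 − 0.04242 = 1.6386 L/mol
T = (30.308)(1.6386)/0.08206 = 605.2 K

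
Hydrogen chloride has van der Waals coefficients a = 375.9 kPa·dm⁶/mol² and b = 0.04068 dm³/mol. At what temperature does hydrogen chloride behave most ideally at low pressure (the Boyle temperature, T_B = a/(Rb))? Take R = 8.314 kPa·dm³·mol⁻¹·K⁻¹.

For a van der Waals gas the second virial coefficient B₂ = b − a/(RT) vanishes at T_B = a/(Rb).
T_B = 375.9/(8.314×0.04068) = 375.9/0.33821 = 1111 K

T_B ≈ 1111 K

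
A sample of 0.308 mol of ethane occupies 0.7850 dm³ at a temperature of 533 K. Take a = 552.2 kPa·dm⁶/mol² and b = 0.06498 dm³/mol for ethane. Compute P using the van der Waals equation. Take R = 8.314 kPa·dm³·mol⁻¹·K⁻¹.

P = nRT/(V − nb) − a n²/V²
nRT/(V − nb) = (0.308)(8.314)(533)/(0.7850 − 0.308×0.06498) = 1364.9/0.76499 = 1784.2 kPa
a n²/V² = (552.2)(0.308)²/(0.7850)² = 85.008 kPa
P = 1784.2 − 85.008 = 1699 kPa

P ≈ 1699 kPa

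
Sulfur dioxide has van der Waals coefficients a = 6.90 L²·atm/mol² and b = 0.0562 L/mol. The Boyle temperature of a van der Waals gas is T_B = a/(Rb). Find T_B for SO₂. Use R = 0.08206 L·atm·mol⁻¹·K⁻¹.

T_B ≈ 1496 K

For a van der Waals gas the second virial coefficient B₂ = b − a/(RT) vanishes at T_B = a/(Rb).
T_B = 6.90/(0.08206×0.0562) = 6.90/0.0046118 = 1496 K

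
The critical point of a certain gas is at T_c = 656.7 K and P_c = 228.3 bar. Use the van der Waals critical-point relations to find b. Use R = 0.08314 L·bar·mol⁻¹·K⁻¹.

b ≈ 0.02989 L/mol

From T_c = 8a/(27Rb) and P_c = a/(27b²): b = R T_c/(8 P_c).
b = (0.08314)(656.7)/(8×228.3) = 54.598/1826.4 = 0.02989 L/mol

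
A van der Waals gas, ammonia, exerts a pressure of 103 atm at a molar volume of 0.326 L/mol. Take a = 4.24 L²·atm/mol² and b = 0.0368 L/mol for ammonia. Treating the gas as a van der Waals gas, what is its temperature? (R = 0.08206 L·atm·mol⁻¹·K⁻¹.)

T ≈ 503.6 K

T = (P + a/V_m²)(V_m − b)/R
P + a/V_m² = 103 + 4.24/(0.326)² = 142.90 atm
V_m − b = 0.326 − 0.0368 = 0.28920 L/mol
T = (142.90)(0.28920)/0.08206 = 503.6 K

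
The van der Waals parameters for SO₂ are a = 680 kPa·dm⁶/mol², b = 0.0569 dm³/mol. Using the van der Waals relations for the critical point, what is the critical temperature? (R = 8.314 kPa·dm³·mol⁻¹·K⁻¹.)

For a van der Waals gas, T_c = 8a/(27Rb).
T_c = 8×680/(27×8.314×0.0569) = 5440.0/12.773 = 425.9 K

T_c ≈ 425.9 K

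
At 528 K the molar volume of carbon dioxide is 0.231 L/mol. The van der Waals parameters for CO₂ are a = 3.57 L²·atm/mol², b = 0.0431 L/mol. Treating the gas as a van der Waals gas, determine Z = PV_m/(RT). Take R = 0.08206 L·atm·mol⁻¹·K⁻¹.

Z ≈ 0.8727

P = RT/(V_m − b) − a/V_m² = (0.08206)(528)/(0.231 − 0.0431) − 3.57/(0.231)²
  = 43.328/0.18790 − 66.903 = 230.59 − 66.903 = 163.69 atm
Z = PV_m/(RT) = (163.69)(0.231)/((0.08206)(528)) = 37.812/43.328 = 0.8727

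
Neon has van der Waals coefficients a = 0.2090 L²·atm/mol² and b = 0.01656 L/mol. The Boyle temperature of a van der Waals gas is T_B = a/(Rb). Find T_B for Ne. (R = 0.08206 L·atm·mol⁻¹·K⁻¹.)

For a van der Waals gas the second virial coefficient B₂ = b − a/(RT) vanishes at T_B = a/(Rb).
T_B = 0.2090/(0.08206×0.01656) = 0.2090/0.0013589 = 153.8 K

T_B ≈ 153.8 K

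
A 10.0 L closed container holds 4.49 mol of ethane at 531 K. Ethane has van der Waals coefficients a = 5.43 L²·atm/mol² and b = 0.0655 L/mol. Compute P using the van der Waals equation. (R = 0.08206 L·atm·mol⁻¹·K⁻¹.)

P = nRT/(V − nb) − a n²/V²
nRT/(V − nb) = (4.49)(0.08206)(531)/(10.0 − 4.49×0.0655) = 195.65/9.7059 = 20.158 atm
a n²/V² = (5.43)(4.49)²/(10.0)² = 1.0947 atm
P = 20.158 − 1.0947 = 19.06 atm

P ≈ 19.06 atm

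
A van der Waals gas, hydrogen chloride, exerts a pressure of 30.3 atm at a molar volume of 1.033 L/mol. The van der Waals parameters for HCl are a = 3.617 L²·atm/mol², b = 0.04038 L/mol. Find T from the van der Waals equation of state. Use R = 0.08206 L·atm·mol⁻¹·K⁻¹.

T ≈ 407.5 K

T = (P + a/V_m²)(V_m − b)/R
P + a/V_m² = 30.3 + 3.617/(1.033)² = 33.690 atm
V_m − b = 1.033 − 0.04038 = 0.99262 L/mol
T = (33.690)(0.99262)/0.08206 = 407.5 K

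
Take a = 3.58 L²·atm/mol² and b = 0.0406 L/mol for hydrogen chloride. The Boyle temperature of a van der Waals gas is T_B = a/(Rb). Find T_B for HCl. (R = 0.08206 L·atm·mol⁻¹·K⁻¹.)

For a van der Waals gas the second virial coefficient B₂ = b − a/(RT) vanishes at T_B = a/(Rb).
T_B = 3.58/(0.08206×0.0406) = 3.58/0.0033316 = 1075 K

T_B ≈ 1075 K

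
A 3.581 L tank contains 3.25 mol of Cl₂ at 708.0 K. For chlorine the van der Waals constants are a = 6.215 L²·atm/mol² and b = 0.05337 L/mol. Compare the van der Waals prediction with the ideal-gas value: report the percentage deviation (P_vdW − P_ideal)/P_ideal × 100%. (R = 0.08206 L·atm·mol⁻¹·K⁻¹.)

Ideal: P_ideal = nRT/V = (3.25)(0.08206)(708.0)/3.581 = 52.7283 atm
vdW: P = nRT/(V − nb) − a n²/V² = 188.820/3.40755 − 65.6459/12.8236 = 55.4122 − 5.11915 = 50.2931 atm
% deviation = (50.2931 − 52.7283)/52.7283 × 100% = -4.62%

-4.62 %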